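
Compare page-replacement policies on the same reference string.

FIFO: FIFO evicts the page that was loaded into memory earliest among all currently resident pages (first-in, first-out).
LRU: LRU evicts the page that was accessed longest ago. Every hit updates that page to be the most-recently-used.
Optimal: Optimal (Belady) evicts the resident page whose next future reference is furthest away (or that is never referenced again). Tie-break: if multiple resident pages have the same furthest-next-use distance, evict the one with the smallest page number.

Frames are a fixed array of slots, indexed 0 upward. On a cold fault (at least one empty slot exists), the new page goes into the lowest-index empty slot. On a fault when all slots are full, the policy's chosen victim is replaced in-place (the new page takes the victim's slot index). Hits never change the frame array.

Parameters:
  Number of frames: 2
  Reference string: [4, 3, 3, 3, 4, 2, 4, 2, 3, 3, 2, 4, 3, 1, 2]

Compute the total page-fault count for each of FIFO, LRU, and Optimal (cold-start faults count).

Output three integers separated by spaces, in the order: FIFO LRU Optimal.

--- FIFO ---
  step 0: ref 4 -> FAULT, frames=[4,-] (faults so far: 1)
  step 1: ref 3 -> FAULT, frames=[4,3] (faults so far: 2)
  step 2: ref 3 -> HIT, frames=[4,3] (faults so far: 2)
  step 3: ref 3 -> HIT, frames=[4,3] (faults so far: 2)
  step 4: ref 4 -> HIT, frames=[4,3] (faults so far: 2)
  step 5: ref 2 -> FAULT, evict 4, frames=[2,3] (faults so far: 3)
  step 6: ref 4 -> FAULT, evict 3, frames=[2,4] (faults so far: 4)
  step 7: ref 2 -> HIT, frames=[2,4] (faults so far: 4)
  step 8: ref 3 -> FAULT, evict 2, frames=[3,4] (faults so far: 5)
  step 9: ref 3 -> HIT, frames=[3,4] (faults so far: 5)
  step 10: ref 2 -> FAULT, evict 4, frames=[3,2] (faults so far: 6)
  step 11: ref 4 -> FAULT, evict 3, frames=[4,2] (faults so far: 7)
  step 12: ref 3 -> FAULT, evict 2, frames=[4,3] (faults so far: 8)
  step 13: ref 1 -> FAULT, evict 4, frames=[1,3] (faults so far: 9)
  step 14: ref 2 -> FAULT, evict 3, frames=[1,2] (faults so far: 10)
  FIFO total faults: 10
--- LRU ---
  step 0: ref 4 -> FAULT, frames=[4,-] (faults so far: 1)
  step 1: ref 3 -> FAULT, frames=[4,3] (faults so far: 2)
  step 2: ref 3 -> HIT, frames=[4,3] (faults so far: 2)
  step 3: ref 3 -> HIT, frames=[4,3] (faults so far: 2)
  step 4: ref 4 -> HIT, frames=[4,3] (faults so far: 2)
  step 5: ref 2 -> FAULT, evict 3, frames=[4,2] (faults so far: 3)
  step 6: ref 4 -> HIT, frames=[4,2] (faults so far: 3)
  step 7: ref 2 -> HIT, frames=[4,2] (faults so far: 3)
  step 8: ref 3 -> FAULT, evict 4, frames=[3,2] (faults so far: 4)
  step 9: ref 3 -> HIT, frames=[3,2] (faults so far: 4)
  step 10: ref 2 -> HIT, frames=[3,2] (faults so far: 4)
  step 11: ref 4 -> FAULT, evict 3, frames=[4,2] (faults so far: 5)
  step 12: ref 3 -> FAULT, evict 2, frames=[4,3] (faults so far: 6)
  step 13: ref 1 -> FAULT, evict 4, frames=[1,3] (faults so far: 7)
  step 14: ref 2 -> FAULT, evict 3, frames=[1,2] (faults so far: 8)
  LRU total faults: 8
--- Optimal ---
  step 0: ref 4 -> FAULT, frames=[4,-] (faults so far: 1)
  step 1: ref 3 -> FAULT, frames=[4,3] (faults so far: 2)
  step 2: ref 3 -> HIT, frames=[4,3] (faults so far: 2)
  step 3: ref 3 -> HIT, frames=[4,3] (faults so far: 2)
  step 4: ref 4 -> HIT, frames=[4,3] (faults so far: 2)
  step 5: ref 2 -> FAULT, evict 3, frames=[4,2] (faults so far: 3)
  step 6: ref 4 -> HIT, frames=[4,2] (faults so far: 3)
  step 7: ref 2 -> HIT, frames=[4,2] (faults so far: 3)
  step 8: ref 3 -> FAULT, evict 4, frames=[3,2] (faults so far: 4)
  step 9: ref 3 -> HIT, frames=[3,2] (faults so far: 4)
  step 10: ref 2 -> HIT, frames=[3,2] (faults so far: 4)
  step 11: ref 4 -> FAULT, evict 2, frames=[3,4] (faults so far: 5)
  step 12: ref 3 -> HIT, frames=[3,4] (faults so far: 5)
  step 13: ref 1 -> FAULT, evict 3, frames=[1,4] (faults so far: 6)
  step 14: ref 2 -> FAULT, evict 1, frames=[2,4] (faults so far: 7)
  Optimal total faults: 7

Answer: 10 8 7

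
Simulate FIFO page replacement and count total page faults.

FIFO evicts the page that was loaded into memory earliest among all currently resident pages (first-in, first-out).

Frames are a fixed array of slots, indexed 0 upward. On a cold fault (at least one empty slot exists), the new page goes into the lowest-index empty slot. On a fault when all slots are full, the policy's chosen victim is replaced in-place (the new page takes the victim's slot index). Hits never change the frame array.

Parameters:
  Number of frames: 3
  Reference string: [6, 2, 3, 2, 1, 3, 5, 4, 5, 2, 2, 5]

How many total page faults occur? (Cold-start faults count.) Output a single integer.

Step 0: ref 6 → FAULT, frames=[6,-,-]
Step 1: ref 2 → FAULT, frames=[6,2,-]
Step 2: ref 3 → FAULT, frames=[6,2,3]
Step 3: ref 2 → HIT, frames=[6,2,3]
Step 4: ref 1 → FAULT (evict 6), frames=[1,2,3]
Step 5: ref 3 → HIT, frames=[1,2,3]
Step 6: ref 5 → FAULT (evict 2), frames=[1,5,3]
Step 7: ref 4 → FAULT (evict 3), frames=[1,5,4]
Step 8: ref 5 → HIT, frames=[1,5,4]
Step 9: ref 2 → FAULT (evict 1), frames=[2,5,4]
Step 10: ref 2 → HIT, frames=[2,5,4]
Step 11: ref 5 → HIT, frames=[2,5,4]
Total faults: 7

Answer: 7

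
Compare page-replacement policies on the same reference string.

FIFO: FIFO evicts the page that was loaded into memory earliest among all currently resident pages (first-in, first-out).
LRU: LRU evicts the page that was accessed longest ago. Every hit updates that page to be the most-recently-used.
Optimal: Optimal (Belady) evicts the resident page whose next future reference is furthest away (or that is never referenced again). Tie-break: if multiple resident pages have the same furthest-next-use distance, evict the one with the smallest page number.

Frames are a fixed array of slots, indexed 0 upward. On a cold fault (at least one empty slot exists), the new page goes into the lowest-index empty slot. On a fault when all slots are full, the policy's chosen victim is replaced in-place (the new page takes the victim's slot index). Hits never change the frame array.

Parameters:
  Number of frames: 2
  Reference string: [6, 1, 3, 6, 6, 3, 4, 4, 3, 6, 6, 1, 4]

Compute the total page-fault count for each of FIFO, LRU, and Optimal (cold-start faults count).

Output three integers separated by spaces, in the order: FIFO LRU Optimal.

Answer: 9 8 6

Derivation:
--- FIFO ---
  step 0: ref 6 -> FAULT, frames=[6,-] (faults so far: 1)
  step 1: ref 1 -> FAULT, frames=[6,1] (faults so far: 2)
  step 2: ref 3 -> FAULT, evict 6, frames=[3,1] (faults so far: 3)
  step 3: ref 6 -> FAULT, evict 1, frames=[3,6] (faults so far: 4)
  step 4: ref 6 -> HIT, frames=[3,6] (faults so far: 4)
  step 5: ref 3 -> HIT, frames=[3,6] (faults so far: 4)
  step 6: ref 4 -> FAULT, evict 3, frames=[4,6] (faults so far: 5)
  step 7: ref 4 -> HIT, frames=[4,6] (faults so far: 5)
  step 8: ref 3 -> FAULT, evict 6, frames=[4,3] (faults so far: 6)
  step 9: ref 6 -> FAULT, evict 4, frames=[6,3] (faults so far: 7)
  step 10: ref 6 -> HIT, frames=[6,3] (faults so far: 7)
  step 11: ref 1 -> FAULT, evict 3, frames=[6,1] (faults so far: 8)
  step 12: ref 4 -> FAULT, evict 6, frames=[4,1] (faults so far: 9)
  FIFO total faults: 9
--- LRU ---
  step 0: ref 6 -> FAULT, frames=[6,-] (faults so far: 1)
  step 1: ref 1 -> FAULT, frames=[6,1] (faults so far: 2)
  step 2: ref 3 -> FAULT, evict 6, frames=[3,1] (faults so far: 3)
  step 3: ref 6 -> FAULT, evict 1, frames=[3,6] (faults so far: 4)
  step 4: ref 6 -> HIT, frames=[3,6] (faults so far: 4)
  step 5: ref 3 -> HIT, frames=[3,6] (faults so far: 4)
  step 6: ref 4 -> FAULT, evict 6, frames=[3,4] (faults so far: 5)
  step 7: ref 4 -> HIT, frames=[3,4] (faults so far: 5)
  step 8: ref 3 -> HIT, frames=[3,4] (faults so far: 5)
  step 9: ref 6 -> FAULT, evict 4, frames=[3,6] (faults so far: 6)
  step 10: ref 6 -> HIT, frames=[3,6] (faults so far: 6)
  step 11: ref 1 -> FAULT, evict 3, frames=[1,6] (faults so far: 7)
  step 12: ref 4 -> FAULT, evict 6, frames=[1,4] (faults so far: 8)
  LRU total faults: 8
--- Optimal ---
  step 0: ref 6 -> FAULT, frames=[6,-] (faults so far: 1)
  step 1: ref 1 -> FAULT, frames=[6,1] (faults so far: 2)
  step 2: ref 3 -> FAULT, evict 1, frames=[6,3] (faults so far: 3)
  step 3: ref 6 -> HIT, frames=[6,3] (faults so far: 3)
  step 4: ref 6 -> HIT, frames=[6,3] (faults so far: 3)
  step 5: ref 3 -> HIT, frames=[6,3] (faults so far: 3)
  step 6: ref 4 -> FAULT, evict 6, frames=[4,3] (faults so far: 4)
  step 7: ref 4 -> HIT, frames=[4,3] (faults so far: 4)
  step 8: ref 3 -> HIT, frames=[4,3] (faults so far: 4)
  step 9: ref 6 -> FAULT, evict 3, frames=[4,6] (faults so far: 5)
  step 10: ref 6 -> HIT, frames=[4,6] (faults so far: 5)
  step 11: ref 1 -> FAULT, evict 6, frames=[4,1] (faults so far: 6)
  step 12: ref 4 -> HIT, frames=[4,1] (faults so far: 6)
  Optimal total faults: 6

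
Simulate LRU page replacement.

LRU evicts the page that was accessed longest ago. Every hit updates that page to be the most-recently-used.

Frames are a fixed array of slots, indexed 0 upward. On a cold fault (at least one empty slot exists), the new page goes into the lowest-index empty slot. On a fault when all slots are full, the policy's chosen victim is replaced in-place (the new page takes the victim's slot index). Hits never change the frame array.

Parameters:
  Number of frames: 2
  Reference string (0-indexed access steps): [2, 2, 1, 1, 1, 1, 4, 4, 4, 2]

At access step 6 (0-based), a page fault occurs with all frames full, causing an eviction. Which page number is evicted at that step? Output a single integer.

Answer: 2

Derivation:
Step 0: ref 2 -> FAULT, frames=[2,-]
Step 1: ref 2 -> HIT, frames=[2,-]
Step 2: ref 1 -> FAULT, frames=[2,1]
Step 3: ref 1 -> HIT, frames=[2,1]
Step 4: ref 1 -> HIT, frames=[2,1]
Step 5: ref 1 -> HIT, frames=[2,1]
Step 6: ref 4 -> FAULT, evict 2, frames=[4,1]
At step 6: evicted page 2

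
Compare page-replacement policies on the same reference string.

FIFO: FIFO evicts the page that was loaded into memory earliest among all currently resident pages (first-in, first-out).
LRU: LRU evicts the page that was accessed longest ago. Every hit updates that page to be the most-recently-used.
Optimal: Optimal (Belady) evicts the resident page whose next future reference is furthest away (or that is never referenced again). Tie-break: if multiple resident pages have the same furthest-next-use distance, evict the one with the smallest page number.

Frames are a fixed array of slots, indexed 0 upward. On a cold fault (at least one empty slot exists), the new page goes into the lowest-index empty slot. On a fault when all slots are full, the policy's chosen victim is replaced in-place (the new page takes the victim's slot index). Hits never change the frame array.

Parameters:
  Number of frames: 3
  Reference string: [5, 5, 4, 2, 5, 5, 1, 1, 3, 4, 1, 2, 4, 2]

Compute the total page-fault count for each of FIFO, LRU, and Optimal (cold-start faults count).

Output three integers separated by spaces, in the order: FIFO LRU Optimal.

Answer: 7 7 6

Derivation:
--- FIFO ---
  step 0: ref 5 -> FAULT, frames=[5,-,-] (faults so far: 1)
  step 1: ref 5 -> HIT, frames=[5,-,-] (faults so far: 1)
  step 2: ref 4 -> FAULT, frames=[5,4,-] (faults so far: 2)
  step 3: ref 2 -> FAULT, frames=[5,4,2] (faults so far: 3)
  step 4: ref 5 -> HIT, frames=[5,4,2] (faults so far: 3)
  step 5: ref 5 -> HIT, frames=[5,4,2] (faults so far: 3)
  step 6: ref 1 -> FAULT, evict 5, frames=[1,4,2] (faults so far: 4)
  step 7: ref 1 -> HIT, frames=[1,4,2] (faults so far: 4)
  step 8: ref 3 -> FAULT, evict 4, frames=[1,3,2] (faults so far: 5)
  step 9: ref 4 -> FAULT, evict 2, frames=[1,3,4] (faults so far: 6)
  step 10: ref 1 -> HIT, frames=[1,3,4] (faults so far: 6)
  step 11: ref 2 -> FAULT, evict 1, frames=[2,3,4] (faults so far: 7)
  step 12: ref 4 -> HIT, frames=[2,3,4] (faults so far: 7)
  step 13: ref 2 -> HIT, frames=[2,3,4] (faults so far: 7)
  FIFO total faults: 7
--- LRU ---
  step 0: ref 5 -> FAULT, frames=[5,-,-] (faults so far: 1)
  step 1: ref 5 -> HIT, frames=[5,-,-] (faults so far: 1)
  step 2: ref 4 -> FAULT, frames=[5,4,-] (faults so far: 2)
  step 3: ref 2 -> FAULT, frames=[5,4,2] (faults so far: 3)
  step 4: ref 5 -> HIT, frames=[5,4,2] (faults so far: 3)
  step 5: ref 5 -> HIT, frames=[5,4,2] (faults so far: 3)
  step 6: ref 1 -> FAULT, evict 4, frames=[5,1,2] (faults so far: 4)
  step 7: ref 1 -> HIT, frames=[5,1,2] (faults so far: 4)
  step 8: ref 3 -> FAULT, evict 2, frames=[5,1,3] (faults so far: 5)
  step 9: ref 4 -> FAULT, evict 5, frames=[4,1,3] (faults so far: 6)
  step 10: ref 1 -> HIT, frames=[4,1,3] (faults so far: 6)
  step 11: ref 2 -> FAULT, evict 3, frames=[4,1,2] (faults so far: 7)
  step 12: ref 4 -> HIT, frames=[4,1,2] (faults so far: 7)
  step 13: ref 2 -> HIT, frames=[4,1,2] (faults so far: 7)
  LRU total faults: 7
--- Optimal ---
  step 0: ref 5 -> FAULT, frames=[5,-,-] (faults so far: 1)
  step 1: ref 5 -> HIT, frames=[5,-,-] (faults so far: 1)
  step 2: ref 4 -> FAULT, frames=[5,4,-] (faults so far: 2)
  step 3: ref 2 -> FAULT, frames=[5,4,2] (faults so far: 3)
  step 4: ref 5 -> HIT, frames=[5,4,2] (faults so far: 3)
  step 5: ref 5 -> HIT, frames=[5,4,2] (faults so far: 3)
  step 6: ref 1 -> FAULT, evict 5, frames=[1,4,2] (faults so far: 4)
  step 7: ref 1 -> HIT, frames=[1,4,2] (faults so far: 4)
  step 8: ref 3 -> FAULT, evict 2, frames=[1,4,3] (faults so far: 5)
  step 9: ref 4 -> HIT, frames=[1,4,3] (faults so far: 5)
  step 10: ref 1 -> HIT, frames=[1,4,3] (faults so far: 5)
  step 11: ref 2 -> FAULT, evict 1, frames=[2,4,3] (faults so far: 6)
  step 12: ref 4 -> HIT, frames=[2,4,3] (faults so far: 6)
  step 13: ref 2 -> HIT, frames=[2,4,3] (faults so far: 6)
  Optimal total faults: 6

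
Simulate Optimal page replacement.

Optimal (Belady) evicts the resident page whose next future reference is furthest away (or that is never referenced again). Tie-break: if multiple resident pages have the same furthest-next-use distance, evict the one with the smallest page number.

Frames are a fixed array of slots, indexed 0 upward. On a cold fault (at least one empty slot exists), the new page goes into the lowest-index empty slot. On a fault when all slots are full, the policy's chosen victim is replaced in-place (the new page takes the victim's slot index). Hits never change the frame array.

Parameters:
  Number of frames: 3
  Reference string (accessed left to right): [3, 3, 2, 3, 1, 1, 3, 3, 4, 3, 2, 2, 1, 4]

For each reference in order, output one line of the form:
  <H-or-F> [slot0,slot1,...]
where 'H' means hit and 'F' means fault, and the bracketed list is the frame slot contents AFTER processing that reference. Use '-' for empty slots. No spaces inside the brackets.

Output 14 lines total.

F [3,-,-]
H [3,-,-]
F [3,2,-]
H [3,2,-]
F [3,2,1]
H [3,2,1]
H [3,2,1]
H [3,2,1]
F [3,2,4]
H [3,2,4]
H [3,2,4]
H [3,2,4]
F [3,1,4]
H [3,1,4]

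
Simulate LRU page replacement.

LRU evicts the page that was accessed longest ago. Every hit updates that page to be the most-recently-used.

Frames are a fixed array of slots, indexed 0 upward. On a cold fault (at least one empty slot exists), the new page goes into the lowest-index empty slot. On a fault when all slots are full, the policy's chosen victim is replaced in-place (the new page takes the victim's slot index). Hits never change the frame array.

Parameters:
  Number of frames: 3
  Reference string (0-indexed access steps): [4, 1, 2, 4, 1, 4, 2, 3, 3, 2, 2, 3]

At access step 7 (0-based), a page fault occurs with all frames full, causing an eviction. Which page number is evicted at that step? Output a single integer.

Step 0: ref 4 -> FAULT, frames=[4,-,-]
Step 1: ref 1 -> FAULT, frames=[4,1,-]
Step 2: ref 2 -> FAULT, frames=[4,1,2]
Step 3: ref 4 -> HIT, frames=[4,1,2]
Step 4: ref 1 -> HIT, frames=[4,1,2]
Step 5: ref 4 -> HIT, frames=[4,1,2]
Step 6: ref 2 -> HIT, frames=[4,1,2]
Step 7: ref 3 -> FAULT, evict 1, frames=[4,3,2]
At step 7: evicted page 1

Answer: 1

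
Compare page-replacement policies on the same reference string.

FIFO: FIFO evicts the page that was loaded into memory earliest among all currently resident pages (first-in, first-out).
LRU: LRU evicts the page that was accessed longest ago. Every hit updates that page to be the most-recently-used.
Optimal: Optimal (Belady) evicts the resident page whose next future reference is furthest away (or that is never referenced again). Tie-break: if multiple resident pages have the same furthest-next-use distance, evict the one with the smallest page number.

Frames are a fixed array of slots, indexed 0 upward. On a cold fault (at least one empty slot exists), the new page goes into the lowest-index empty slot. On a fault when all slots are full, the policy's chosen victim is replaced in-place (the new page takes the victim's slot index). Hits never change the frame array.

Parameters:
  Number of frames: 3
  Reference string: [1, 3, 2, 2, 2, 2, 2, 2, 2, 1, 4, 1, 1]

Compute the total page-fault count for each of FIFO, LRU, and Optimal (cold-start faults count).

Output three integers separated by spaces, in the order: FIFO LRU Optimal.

--- FIFO ---
  step 0: ref 1 -> FAULT, frames=[1,-,-] (faults so far: 1)
  step 1: ref 3 -> FAULT, frames=[1,3,-] (faults so far: 2)
  step 2: ref 2 -> FAULT, frames=[1,3,2] (faults so far: 3)
  step 3: ref 2 -> HIT, frames=[1,3,2] (faults so far: 3)
  step 4: ref 2 -> HIT, frames=[1,3,2] (faults so far: 3)
  step 5: ref 2 -> HIT, frames=[1,3,2] (faults so far: 3)
  step 6: ref 2 -> HIT, frames=[1,3,2] (faults so far: 3)
  step 7: ref 2 -> HIT, frames=[1,3,2] (faults so far: 3)
  step 8: ref 2 -> HIT, frames=[1,3,2] (faults so far: 3)
  step 9: ref 1 -> HIT, frames=[1,3,2] (faults so far: 3)
  step 10: ref 4 -> FAULT, evict 1, frames=[4,3,2] (faults so far: 4)
  step 11: ref 1 -> FAULT, evict 3, frames=[4,1,2] (faults so far: 5)
  step 12: ref 1 -> HIT, frames=[4,1,2] (faults so far: 5)
  FIFO total faults: 5
--- LRU ---
  step 0: ref 1 -> FAULT, frames=[1,-,-] (faults so far: 1)
  step 1: ref 3 -> FAULT, frames=[1,3,-] (faults so far: 2)
  step 2: ref 2 -> FAULT, frames=[1,3,2] (faults so far: 3)
  step 3: ref 2 -> HIT, frames=[1,3,2] (faults so far: 3)
  step 4: ref 2 -> HIT, frames=[1,3,2] (faults so far: 3)
  step 5: ref 2 -> HIT, frames=[1,3,2] (faults so far: 3)
  step 6: ref 2 -> HIT, frames=[1,3,2] (faults so far: 3)
  step 7: ref 2 -> HIT, frames=[1,3,2] (faults so far: 3)
  step 8: ref 2 -> HIT, frames=[1,3,2] (faults so far: 3)
  step 9: ref 1 -> HIT, frames=[1,3,2] (faults so far: 3)
  step 10: ref 4 -> FAULT, evict 3, frames=[1,4,2] (faults so far: 4)
  step 11: ref 1 -> HIT, frames=[1,4,2] (faults so far: 4)
  step 12: ref 1 -> HIT, frames=[1,4,2] (faults so far: 4)
  LRU total faults: 4
--- Optimal ---
  step 0: ref 1 -> FAULT, frames=[1,-,-] (faults so far: 1)
  step 1: ref 3 -> FAULT, frames=[1,3,-] (faults so far: 2)
  step 2: ref 2 -> FAULT, frames=[1,3,2] (faults so far: 3)
  step 3: ref 2 -> HIT, frames=[1,3,2] (faults so far: 3)
  step 4: ref 2 -> HIT, frames=[1,3,2] (faults so far: 3)
  step 5: ref 2 -> HIT, frames=[1,3,2] (faults so far: 3)
  step 6: ref 2 -> HIT, frames=[1,3,2] (faults so far: 3)
  step 7: ref 2 -> HIT, frames=[1,3,2] (faults so far: 3)
  step 8: ref 2 -> HIT, frames=[1,3,2] (faults so far: 3)
  step 9: ref 1 -> HIT, frames=[1,3,2] (faults so far: 3)
  step 10: ref 4 -> FAULT, evict 2, frames=[1,3,4] (faults so far: 4)
  step 11: ref 1 -> HIT, frames=[1,3,4] (faults so far: 4)
  step 12: ref 1 -> HIT, frames=[1,3,4] (faults so far: 4)
  Optimal total faults: 4

Answer: 5 4 4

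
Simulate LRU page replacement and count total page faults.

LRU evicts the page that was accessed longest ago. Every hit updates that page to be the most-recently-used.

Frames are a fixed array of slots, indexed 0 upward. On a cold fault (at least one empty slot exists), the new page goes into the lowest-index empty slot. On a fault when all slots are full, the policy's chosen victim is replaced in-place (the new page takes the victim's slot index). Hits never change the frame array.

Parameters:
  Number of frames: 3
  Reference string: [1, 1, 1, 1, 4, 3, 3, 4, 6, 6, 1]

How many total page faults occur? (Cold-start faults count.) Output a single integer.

Answer: 5

Derivation:
Step 0: ref 1 → FAULT, frames=[1,-,-]
Step 1: ref 1 → HIT, frames=[1,-,-]
Step 2: ref 1 → HIT, frames=[1,-,-]
Step 3: ref 1 → HIT, frames=[1,-,-]
Step 4: ref 4 → FAULT, frames=[1,4,-]
Step 5: ref 3 → FAULT, frames=[1,4,3]
Step 6: ref 3 → HIT, frames=[1,4,3]
Step 7: ref 4 → HIT, frames=[1,4,3]
Step 8: ref 6 → FAULT (evict 1), frames=[6,4,3]
Step 9: ref 6 → HIT, frames=[6,4,3]
Step 10: ref 1 → FAULT (evict 3), frames=[6,4,1]
Total faults: 5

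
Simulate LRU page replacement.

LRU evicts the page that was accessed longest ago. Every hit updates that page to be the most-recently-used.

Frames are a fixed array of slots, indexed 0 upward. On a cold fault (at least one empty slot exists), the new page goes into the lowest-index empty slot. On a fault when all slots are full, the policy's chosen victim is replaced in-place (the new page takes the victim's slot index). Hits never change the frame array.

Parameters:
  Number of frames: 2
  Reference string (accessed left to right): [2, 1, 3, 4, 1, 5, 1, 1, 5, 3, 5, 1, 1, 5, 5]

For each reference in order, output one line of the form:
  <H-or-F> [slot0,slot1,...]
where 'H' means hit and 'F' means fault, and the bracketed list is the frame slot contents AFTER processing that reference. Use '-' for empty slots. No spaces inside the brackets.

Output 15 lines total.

F [2,-]
F [2,1]
F [3,1]
F [3,4]
F [1,4]
F [1,5]
H [1,5]
H [1,5]
H [1,5]
F [3,5]
H [3,5]
F [1,5]
H [1,5]
H [1,5]
H [1,5]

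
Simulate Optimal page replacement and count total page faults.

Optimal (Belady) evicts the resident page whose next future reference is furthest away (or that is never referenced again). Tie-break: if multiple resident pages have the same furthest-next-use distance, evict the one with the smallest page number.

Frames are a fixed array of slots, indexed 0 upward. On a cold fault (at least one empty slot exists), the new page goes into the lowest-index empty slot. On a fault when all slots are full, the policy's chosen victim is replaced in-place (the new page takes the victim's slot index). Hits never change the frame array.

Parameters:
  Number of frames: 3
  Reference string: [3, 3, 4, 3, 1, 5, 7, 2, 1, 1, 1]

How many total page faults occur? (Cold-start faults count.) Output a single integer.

Step 0: ref 3 → FAULT, frames=[3,-,-]
Step 1: ref 3 → HIT, frames=[3,-,-]
Step 2: ref 4 → FAULT, frames=[3,4,-]
Step 3: ref 3 → HIT, frames=[3,4,-]
Step 4: ref 1 → FAULT, frames=[3,4,1]
Step 5: ref 5 → FAULT (evict 3), frames=[5,4,1]
Step 6: ref 7 → FAULT (evict 4), frames=[5,7,1]
Step 7: ref 2 → FAULT (evict 5), frames=[2,7,1]
Step 8: ref 1 → HIT, frames=[2,7,1]
Step 9: ref 1 → HIT, frames=[2,7,1]
Step 10: ref 1 → HIT, frames=[2,7,1]
Total faults: 6

Answer: 6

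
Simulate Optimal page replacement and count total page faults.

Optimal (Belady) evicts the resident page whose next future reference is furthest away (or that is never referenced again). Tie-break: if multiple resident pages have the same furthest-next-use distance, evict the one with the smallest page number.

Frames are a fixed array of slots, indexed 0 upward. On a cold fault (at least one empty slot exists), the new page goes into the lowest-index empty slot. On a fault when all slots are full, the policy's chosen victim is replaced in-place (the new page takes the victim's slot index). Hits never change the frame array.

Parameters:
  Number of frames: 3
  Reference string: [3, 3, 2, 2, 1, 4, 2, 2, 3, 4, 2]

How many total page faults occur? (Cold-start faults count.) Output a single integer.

Step 0: ref 3 → FAULT, frames=[3,-,-]
Step 1: ref 3 → HIT, frames=[3,-,-]
Step 2: ref 2 → FAULT, frames=[3,2,-]
Step 3: ref 2 → HIT, frames=[3,2,-]
Step 4: ref 1 → FAULT, frames=[3,2,1]
Step 5: ref 4 → FAULT (evict 1), frames=[3,2,4]
Step 6: ref 2 → HIT, frames=[3,2,4]
Step 7: ref 2 → HIT, frames=[3,2,4]
Step 8: ref 3 → HIT, frames=[3,2,4]
Step 9: ref 4 → HIT, frames=[3,2,4]
Step 10: ref 2 → HIT, frames=[3,2,4]
Total faults: 4

Answer: 4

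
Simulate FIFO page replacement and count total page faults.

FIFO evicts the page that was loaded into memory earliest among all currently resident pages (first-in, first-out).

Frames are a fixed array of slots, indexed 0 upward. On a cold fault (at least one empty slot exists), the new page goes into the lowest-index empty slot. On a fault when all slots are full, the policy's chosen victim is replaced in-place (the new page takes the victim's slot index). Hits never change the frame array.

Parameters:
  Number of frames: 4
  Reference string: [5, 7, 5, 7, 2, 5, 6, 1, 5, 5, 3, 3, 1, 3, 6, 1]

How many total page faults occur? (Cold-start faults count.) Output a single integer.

Step 0: ref 5 → FAULT, frames=[5,-,-,-]
Step 1: ref 7 → FAULT, frames=[5,7,-,-]
Step 2: ref 5 → HIT, frames=[5,7,-,-]
Step 3: ref 7 → HIT, frames=[5,7,-,-]
Step 4: ref 2 → FAULT, frames=[5,7,2,-]
Step 5: ref 5 → HIT, frames=[5,7,2,-]
Step 6: ref 6 → FAULT, frames=[5,7,2,6]
Step 7: ref 1 → FAULT (evict 5), frames=[1,7,2,6]
Step 8: ref 5 → FAULT (evict 7), frames=[1,5,2,6]
Step 9: ref 5 → HIT, frames=[1,5,2,6]
Step 10: ref 3 → FAULT (evict 2), frames=[1,5,3,6]
Step 11: ref 3 → HIT, frames=[1,5,3,6]
Step 12: ref 1 → HIT, frames=[1,5,3,6]
Step 13: ref 3 → HIT, frames=[1,5,3,6]
Step 14: ref 6 → HIT, frames=[1,5,3,6]
Step 15: ref 1 → HIT, frames=[1,5,3,6]
Total faults: 7

Answer: 7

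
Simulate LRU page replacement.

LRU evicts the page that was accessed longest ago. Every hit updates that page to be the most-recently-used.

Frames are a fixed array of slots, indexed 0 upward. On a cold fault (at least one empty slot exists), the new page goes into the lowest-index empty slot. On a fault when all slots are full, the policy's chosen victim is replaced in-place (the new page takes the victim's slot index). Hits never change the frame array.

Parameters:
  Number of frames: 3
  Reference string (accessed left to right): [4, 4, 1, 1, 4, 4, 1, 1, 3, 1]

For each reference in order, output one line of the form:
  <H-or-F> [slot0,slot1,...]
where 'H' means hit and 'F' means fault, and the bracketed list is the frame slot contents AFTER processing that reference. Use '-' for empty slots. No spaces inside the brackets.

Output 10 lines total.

F [4,-,-]
H [4,-,-]
F [4,1,-]
H [4,1,-]
H [4,1,-]
H [4,1,-]
H [4,1,-]
H [4,1,-]
F [4,1,3]
H [4,1,3]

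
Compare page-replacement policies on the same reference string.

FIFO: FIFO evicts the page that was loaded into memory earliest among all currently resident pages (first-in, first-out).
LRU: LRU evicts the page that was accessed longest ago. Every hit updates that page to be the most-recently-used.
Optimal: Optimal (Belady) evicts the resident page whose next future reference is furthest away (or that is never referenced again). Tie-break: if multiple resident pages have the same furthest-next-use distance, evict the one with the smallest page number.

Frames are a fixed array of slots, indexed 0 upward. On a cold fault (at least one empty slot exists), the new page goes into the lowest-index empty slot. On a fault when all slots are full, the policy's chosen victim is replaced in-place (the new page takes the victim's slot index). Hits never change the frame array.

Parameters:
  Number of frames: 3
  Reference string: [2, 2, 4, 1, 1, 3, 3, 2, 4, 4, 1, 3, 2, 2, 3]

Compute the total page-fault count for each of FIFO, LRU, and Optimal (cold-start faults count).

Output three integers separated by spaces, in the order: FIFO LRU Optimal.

Answer: 9 9 5

Derivation:
--- FIFO ---
  step 0: ref 2 -> FAULT, frames=[2,-,-] (faults so far: 1)
  step 1: ref 2 -> HIT, frames=[2,-,-] (faults so far: 1)
  step 2: ref 4 -> FAULT, frames=[2,4,-] (faults so far: 2)
  step 3: ref 1 -> FAULT, frames=[2,4,1] (faults so far: 3)
  step 4: ref 1 -> HIT, frames=[2,4,1] (faults so far: 3)
  step 5: ref 3 -> FAULT, evict 2, frames=[3,4,1] (faults so far: 4)
  step 6: ref 3 -> HIT, frames=[3,4,1] (faults so far: 4)
  step 7: ref 2 -> FAULT, evict 4, frames=[3,2,1] (faults so far: 5)
  step 8: ref 4 -> FAULT, evict 1, frames=[3,2,4] (faults so far: 6)
  step 9: ref 4 -> HIT, frames=[3,2,4] (faults so far: 6)
  step 10: ref 1 -> FAULT, evict 3, frames=[1,2,4] (faults so far: 7)
  step 11: ref 3 -> FAULT, evict 2, frames=[1,3,4] (faults so far: 8)
  step 12: ref 2 -> FAULT, evict 4, frames=[1,3,2] (faults so far: 9)
  step 13: ref 2 -> HIT, frames=[1,3,2] (faults so far: 9)
  step 14: ref 3 -> HIT, frames=[1,3,2] (faults so far: 9)
  FIFO total faults: 9
--- LRU ---
  step 0: ref 2 -> FAULT, frames=[2,-,-] (faults so far: 1)
  step 1: ref 2 -> HIT, frames=[2,-,-] (faults so far: 1)
  step 2: ref 4 -> FAULT, frames=[2,4,-] (faults so far: 2)
  step 3: ref 1 -> FAULT, frames=[2,4,1] (faults so far: 3)
  step 4: ref 1 -> HIT, frames=[2,4,1] (faults so far: 3)
  step 5: ref 3 -> FAULT, evict 2, frames=[3,4,1] (faults so far: 4)
  step 6: ref 3 -> HIT, frames=[3,4,1] (faults so far: 4)
  step 7: ref 2 -> FAULT, evict 4, frames=[3,2,1] (faults so far: 5)
  step 8: ref 4 -> FAULT, evict 1, frames=[3,2,4] (faults so far: 6)
  step 9: ref 4 -> HIT, frames=[3,2,4] (faults so far: 6)
  step 10: ref 1 -> FAULT, evict 3, frames=[1,2,4] (faults so far: 7)
  step 11: ref 3 -> FAULT, evict 2, frames=[1,3,4] (faults so far: 8)
  step 12: ref 2 -> FAULT, evict 4, frames=[1,3,2] (faults so far: 9)
  step 13: ref 2 -> HIT, frames=[1,3,2] (faults so far: 9)
  step 14: ref 3 -> HIT, frames=[1,3,2] (faults so far: 9)
  LRU total faults: 9
--- Optimal ---
  step 0: ref 2 -> FAULT, frames=[2,-,-] (faults so far: 1)
  step 1: ref 2 -> HIT, frames=[2,-,-] (faults so far: 1)
  step 2: ref 4 -> FAULT, frames=[2,4,-] (faults so far: 2)
  step 3: ref 1 -> FAULT, frames=[2,4,1] (faults so far: 3)
  step 4: ref 1 -> HIT, frames=[2,4,1] (faults so far: 3)
  step 5: ref 3 -> FAULT, evict 1, frames=[2,4,3] (faults so far: 4)
  step 6: ref 3 -> HIT, frames=[2,4,3] (faults so far: 4)
  step 7: ref 2 -> HIT, frames=[2,4,3] (faults so far: 4)
  step 8: ref 4 -> HIT, frames=[2,4,3] (faults so far: 4)
  step 9: ref 4 -> HIT, frames=[2,4,3] (faults so far: 4)
  step 10: ref 1 -> FAULT, evict 4, frames=[2,1,3] (faults so far: 5)
  step 11: ref 3 -> HIT, frames=[2,1,3] (faults so far: 5)
  step 12: ref 2 -> HIT, frames=[2,1,3] (faults so far: 5)
  step 13: ref 2 -> HIT, frames=[2,1,3] (faults so far: 5)
  step 14: ref 3 -> HIT, frames=[2,1,3] (faults so far: 5)
  Optimal total faults: 5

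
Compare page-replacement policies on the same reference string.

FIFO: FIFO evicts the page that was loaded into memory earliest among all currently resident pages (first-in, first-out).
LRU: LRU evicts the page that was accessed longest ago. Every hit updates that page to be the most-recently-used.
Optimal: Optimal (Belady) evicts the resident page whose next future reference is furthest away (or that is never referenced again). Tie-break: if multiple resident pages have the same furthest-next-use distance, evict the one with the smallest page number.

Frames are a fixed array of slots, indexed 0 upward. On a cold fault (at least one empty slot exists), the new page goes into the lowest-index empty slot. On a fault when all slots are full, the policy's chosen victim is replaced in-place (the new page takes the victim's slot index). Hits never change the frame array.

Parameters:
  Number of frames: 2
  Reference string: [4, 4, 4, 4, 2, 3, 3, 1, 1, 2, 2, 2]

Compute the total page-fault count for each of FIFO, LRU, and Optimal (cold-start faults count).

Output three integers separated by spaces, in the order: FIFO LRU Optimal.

Answer: 5 5 4

Derivation:
--- FIFO ---
  step 0: ref 4 -> FAULT, frames=[4,-] (faults so far: 1)
  step 1: ref 4 -> HIT, frames=[4,-] (faults so far: 1)
  step 2: ref 4 -> HIT, frames=[4,-] (faults so far: 1)
  step 3: ref 4 -> HIT, frames=[4,-] (faults so far: 1)
  step 4: ref 2 -> FAULT, frames=[4,2] (faults so far: 2)
  step 5: ref 3 -> FAULT, evict 4, frames=[3,2] (faults so far: 3)
  step 6: ref 3 -> HIT, frames=[3,2] (faults so far: 3)
  step 7: ref 1 -> FAULT, evict 2, frames=[3,1] (faults so far: 4)
  step 8: ref 1 -> HIT, frames=[3,1] (faults so far: 4)
  step 9: ref 2 -> FAULT, evict 3, frames=[2,1] (faults so far: 5)
  step 10: ref 2 -> HIT, frames=[2,1] (faults so far: 5)
  step 11: ref 2 -> HIT, frames=[2,1] (faults so far: 5)
  FIFO total faults: 5
--- LRU ---
  step 0: ref 4 -> FAULT, frames=[4,-] (faults so far: 1)
  step 1: ref 4 -> HIT, frames=[4,-] (faults so far: 1)
  step 2: ref 4 -> HIT, frames=[4,-] (faults so far: 1)
  step 3: ref 4 -> HIT, frames=[4,-] (faults so far: 1)
  step 4: ref 2 -> FAULT, frames=[4,2] (faults so far: 2)
  step 5: ref 3 -> FAULT, evict 4, frames=[3,2] (faults so far: 3)
  step 6: ref 3 -> HIT, frames=[3,2] (faults so far: 3)
  step 7: ref 1 -> FAULT, evict 2, frames=[3,1] (faults so far: 4)
  step 8: ref 1 -> HIT, frames=[3,1] (faults so far: 4)
  step 9: ref 2 -> FAULT, evict 3, frames=[2,1] (faults so far: 5)
  step 10: ref 2 -> HIT, frames=[2,1] (faults so far: 5)
  step 11: ref 2 -> HIT, frames=[2,1] (faults so far: 5)
  LRU total faults: 5
--- Optimal ---
  step 0: ref 4 -> FAULT, frames=[4,-] (faults so far: 1)
  step 1: ref 4 -> HIT, frames=[4,-] (faults so far: 1)
  step 2: ref 4 -> HIT, frames=[4,-] (faults so far: 1)
  step 3: ref 4 -> HIT, frames=[4,-] (faults so far: 1)
  step 4: ref 2 -> FAULT, frames=[4,2] (faults so far: 2)
  step 5: ref 3 -> FAULT, evict 4, frames=[3,2] (faults so far: 3)
  step 6: ref 3 -> HIT, frames=[3,2] (faults so far: 3)
  step 7: ref 1 -> FAULT, evict 3, frames=[1,2] (faults so far: 4)
  step 8: ref 1 -> HIT, frames=[1,2] (faults so far: 4)
  step 9: ref 2 -> HIT, frames=[1,2] (faults so far: 4)
  step 10: ref 2 -> HIT, frames=[1,2] (faults so far: 4)
  step 11: ref 2 -> HIT, frames=[1,2] (faults so far: 4)
  Optimal total faults: 4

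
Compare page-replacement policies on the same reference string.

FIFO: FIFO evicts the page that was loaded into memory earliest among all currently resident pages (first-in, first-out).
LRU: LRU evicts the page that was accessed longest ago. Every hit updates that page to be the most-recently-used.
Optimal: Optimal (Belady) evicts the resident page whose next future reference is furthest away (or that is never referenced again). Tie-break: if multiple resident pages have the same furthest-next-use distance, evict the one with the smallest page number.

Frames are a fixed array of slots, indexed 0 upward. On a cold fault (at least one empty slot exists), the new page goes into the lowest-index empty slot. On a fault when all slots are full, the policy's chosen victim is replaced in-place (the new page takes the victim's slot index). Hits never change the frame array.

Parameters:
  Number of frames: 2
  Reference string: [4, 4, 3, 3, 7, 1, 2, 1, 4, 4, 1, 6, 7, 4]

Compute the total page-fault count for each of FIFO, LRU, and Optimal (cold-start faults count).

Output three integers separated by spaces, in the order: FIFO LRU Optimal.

--- FIFO ---
  step 0: ref 4 -> FAULT, frames=[4,-] (faults so far: 1)
  step 1: ref 4 -> HIT, frames=[4,-] (faults so far: 1)
  step 2: ref 3 -> FAULT, frames=[4,3] (faults so far: 2)
  step 3: ref 3 -> HIT, frames=[4,3] (faults so far: 2)
  step 4: ref 7 -> FAULT, evict 4, frames=[7,3] (faults so far: 3)
  step 5: ref 1 -> FAULT, evict 3, frames=[7,1] (faults so far: 4)
  step 6: ref 2 -> FAULT, evict 7, frames=[2,1] (faults so far: 5)
  step 7: ref 1 -> HIT, frames=[2,1] (faults so far: 5)
  step 8: ref 4 -> FAULT, evict 1, frames=[2,4] (faults so far: 6)
  step 9: ref 4 -> HIT, frames=[2,4] (faults so far: 6)
  step 10: ref 1 -> FAULT, evict 2, frames=[1,4] (faults so far: 7)
  step 11: ref 6 -> FAULT, evict 4, frames=[1,6] (faults so far: 8)
  step 12: ref 7 -> FAULT, evict 1, frames=[7,6] (faults so far: 9)
  step 13: ref 4 -> FAULT, evict 6, frames=[7,4] (faults so far: 10)
  FIFO total faults: 10
--- LRU ---
  step 0: ref 4 -> FAULT, frames=[4,-] (faults so far: 1)
  step 1: ref 4 -> HIT, frames=[4,-] (faults so far: 1)
  step 2: ref 3 -> FAULT, frames=[4,3] (faults so far: 2)
  step 3: ref 3 -> HIT, frames=[4,3] (faults so far: 2)
  step 4: ref 7 -> FAULT, evict 4, frames=[7,3] (faults so far: 3)
  step 5: ref 1 -> FAULT, evict 3, frames=[7,1] (faults so far: 4)
  step 6: ref 2 -> FAULT, evict 7, frames=[2,1] (faults so far: 5)
  step 7: ref 1 -> HIT, frames=[2,1] (faults so far: 5)
  step 8: ref 4 -> FAULT, evict 2, frames=[4,1] (faults so far: 6)
  step 9: ref 4 -> HIT, frames=[4,1] (faults so far: 6)
  step 10: ref 1 -> HIT, frames=[4,1] (faults so far: 6)
  step 11: ref 6 -> FAULT, evict 4, frames=[6,1] (faults so far: 7)
  step 12: ref 7 -> FAULT, evict 1, frames=[6,7] (faults so far: 8)
  step 13: ref 4 -> FAULT, evict 6, frames=[4,7] (faults so far: 9)
  LRU total faults: 9
--- Optimal ---
  step 0: ref 4 -> FAULT, frames=[4,-] (faults so far: 1)
  step 1: ref 4 -> HIT, frames=[4,-] (faults so far: 1)
  step 2: ref 3 -> FAULT, frames=[4,3] (faults so far: 2)
  step 3: ref 3 -> HIT, frames=[4,3] (faults so far: 2)
  step 4: ref 7 -> FAULT, evict 3, frames=[4,7] (faults so far: 3)
  step 5: ref 1 -> FAULT, evict 7, frames=[4,1] (faults so far: 4)
  step 6: ref 2 -> FAULT, evict 4, frames=[2,1] (faults so far: 5)
  step 7: ref 1 -> HIT, frames=[2,1] (faults so far: 5)
  step 8: ref 4 -> FAULT, evict 2, frames=[4,1] (faults so far: 6)
  step 9: ref 4 -> HIT, frames=[4,1] (faults so far: 6)
  step 10: ref 1 -> HIT, frames=[4,1] (faults so far: 6)
  step 11: ref 6 -> FAULT, evict 1, frames=[4,6] (faults so far: 7)
  step 12: ref 7 -> FAULT, evict 6, frames=[4,7] (faults so far: 8)
  step 13: ref 4 -> HIT, frames=[4,7] (faults so far: 8)
  Optimal total faults: 8

Answer: 10 9 8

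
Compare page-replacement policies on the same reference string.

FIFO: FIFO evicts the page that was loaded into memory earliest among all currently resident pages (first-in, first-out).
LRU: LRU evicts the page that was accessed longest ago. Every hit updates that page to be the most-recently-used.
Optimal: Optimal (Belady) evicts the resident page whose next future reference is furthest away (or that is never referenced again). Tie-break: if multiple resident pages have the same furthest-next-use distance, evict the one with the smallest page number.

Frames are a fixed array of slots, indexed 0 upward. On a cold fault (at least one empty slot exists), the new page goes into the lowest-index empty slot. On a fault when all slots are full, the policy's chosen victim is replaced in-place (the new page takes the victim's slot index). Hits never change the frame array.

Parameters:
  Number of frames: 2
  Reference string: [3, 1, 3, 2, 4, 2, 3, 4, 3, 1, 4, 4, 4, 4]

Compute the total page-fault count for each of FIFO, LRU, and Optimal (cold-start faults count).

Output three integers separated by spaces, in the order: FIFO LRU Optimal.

Answer: 7 8 6

Derivation:
--- FIFO ---
  step 0: ref 3 -> FAULT, frames=[3,-] (faults so far: 1)
  step 1: ref 1 -> FAULT, frames=[3,1] (faults so far: 2)
  step 2: ref 3 -> HIT, frames=[3,1] (faults so far: 2)
  step 3: ref 2 -> FAULT, evict 3, frames=[2,1] (faults so far: 3)
  step 4: ref 4 -> FAULT, evict 1, frames=[2,4] (faults so far: 4)
  step 5: ref 2 -> HIT, frames=[2,4] (faults so far: 4)
  step 6: ref 3 -> FAULT, evict 2, frames=[3,4] (faults so far: 5)
  step 7: ref 4 -> HIT, frames=[3,4] (faults so far: 5)
  step 8: ref 3 -> HIT, frames=[3,4] (faults so far: 5)
  step 9: ref 1 -> FAULT, evict 4, frames=[3,1] (faults so far: 6)
  step 10: ref 4 -> FAULT, evict 3, frames=[4,1] (faults so far: 7)
  step 11: ref 4 -> HIT, frames=[4,1] (faults so far: 7)
  step 12: ref 4 -> HIT, frames=[4,1] (faults so far: 7)
  step 13: ref 4 -> HIT, frames=[4,1] (faults so far: 7)
  FIFO total faults: 7
--- LRU ---
  step 0: ref 3 -> FAULT, frames=[3,-] (faults so far: 1)
  step 1: ref 1 -> FAULT, frames=[3,1] (faults so far: 2)
  step 2: ref 3 -> HIT, frames=[3,1] (faults so far: 2)
  step 3: ref 2 -> FAULT, evict 1, frames=[3,2] (faults so far: 3)
  step 4: ref 4 -> FAULT, evict 3, frames=[4,2] (faults so far: 4)
  step 5: ref 2 -> HIT, frames=[4,2] (faults so far: 4)
  step 6: ref 3 -> FAULT, evict 4, frames=[3,2] (faults so far: 5)
  step 7: ref 4 -> FAULT, evict 2, frames=[3,4] (faults so far: 6)
  step 8: ref 3 -> HIT, frames=[3,4] (faults so far: 6)
  step 9: ref 1 -> FAULT, evict 4, frames=[3,1] (faults so far: 7)
  step 10: ref 4 -> FAULT, evict 3, frames=[4,1] (faults so far: 8)
  step 11: ref 4 -> HIT, frames=[4,1] (faults so far: 8)
  step 12: ref 4 -> HIT, frames=[4,1] (faults so far: 8)
  step 13: ref 4 -> HIT, frames=[4,1] (faults so far: 8)
  LRU total faults: 8
--- Optimal ---
  step 0: ref 3 -> FAULT, frames=[3,-] (faults so far: 1)
  step 1: ref 1 -> FAULT, frames=[3,1] (faults so far: 2)
  step 2: ref 3 -> HIT, frames=[3,1] (faults so far: 2)
  step 3: ref 2 -> FAULT, evict 1, frames=[3,2] (faults so far: 3)
  step 4: ref 4 -> FAULT, evict 3, frames=[4,2] (faults so far: 4)
  step 5: ref 2 -> HIT, frames=[4,2] (faults so far: 4)
  step 6: ref 3 -> FAULT, evict 2, frames=[4,3] (faults so far: 5)
  step 7: ref 4 -> HIT, frames=[4,3] (faults so far: 5)
  step 8: ref 3 -> HIT, frames=[4,3] (faults so far: 5)
  step 9: ref 1 -> FAULT, evict 3, frames=[4,1] (faults so far: 6)
  step 10: ref 4 -> HIT, frames=[4,1] (faults so far: 6)
  step 11: ref 4 -> HIT, frames=[4,1] (faults so far: 6)
  step 12: ref 4 -> HIT, frames=[4,1] (faults so far: 6)
  step 13: ref 4 -> HIT, frames=[4,1] (faults so far: 6)
  Optimal total faults: 6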